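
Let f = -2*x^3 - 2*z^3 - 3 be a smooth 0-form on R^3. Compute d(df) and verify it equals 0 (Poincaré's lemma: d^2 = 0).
d(df) = 0

Step 1: df = sum_i (∂f/∂x_i) dx_i = (-6*x^2) dx + (0) dy + (-6*z^2) dz.
Step 2: Apply d again. Using the 1-form formula, the coefficient of dx ∧ dy in d(df) is ∂^2 f/∂x ∂y - ∂^2 f/∂y ∂x = (0) - (0) = 0 (equality of mixed partials for smooth f).
Similarly for dx ∧ dz and dy ∧ dz — all coefficients vanish. So d(df) = 0.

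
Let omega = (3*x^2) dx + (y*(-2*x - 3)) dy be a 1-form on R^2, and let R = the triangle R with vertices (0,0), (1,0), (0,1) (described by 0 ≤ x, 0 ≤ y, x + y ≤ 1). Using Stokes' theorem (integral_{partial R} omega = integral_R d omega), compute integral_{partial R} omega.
integral_(partial R) omega = -1/3

Stokes: integral_partial_R omega = integral_R d omega with d omega = (∂Q/∂x - ∂P/∂y) dx ∧ dy.
  ∂Q/∂x = -2*y
  ∂P/∂y = 0
  integrand = ∂Q/∂x - ∂P/∂y = -2*y.
Integrating over R: integral_0^1 integral_0^{1-x} (-2*y) dy dx = -1/3.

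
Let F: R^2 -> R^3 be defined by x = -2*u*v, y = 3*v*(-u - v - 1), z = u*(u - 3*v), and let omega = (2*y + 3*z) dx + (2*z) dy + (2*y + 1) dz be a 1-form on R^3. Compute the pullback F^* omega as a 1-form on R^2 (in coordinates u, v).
F^* omega = (-24*u^2*v + 54*u*v^2 - 12*u*v + 2*u + 30*v^3 + 30*v^2 - 3*v) du + (3*u*(-4*u^2 + 18*u*v - 2*u + 22*v^2 + 16*v - 1)) dv

Using F^*(f dg) = (f ∘ F) d(g ∘ F), substitute each coordinate x_i by F_i(u, v) in f_i, and replace dx_i by d F_i = (∂F_i/∂u) du + (∂F_i/∂v) dv.
  For the x component: f_1(F) = 3*u^2 - 15*u*v - 6*v^2 - 6*v; d F_1 = (-2*v) du + (-2*u) dv
  For the y component: f_2(F) = 2*u*(u - 3*v); d F_2 = (-3*v) du + (-3*u - 6*v - 3) dv
  For the z component: f_3(F) = -6*u*v - 6*v^2 - 6*v + 1; d F_3 = (2*u - 3*v) du + (-3*u) dv
Combining and collecting du, dv coefficients:
  coeff of du: -24*u^2*v + 54*u*v^2 - 12*u*v + 2*u + 30*v^3 + 30*v^2 - 3*v
  coeff of dv: 3*u*(-4*u^2 + 18*u*v - 2*u + 22*v^2 + 16*v - 1)
F^* omega = (-24*u^2*v + 54*u*v^2 - 12*u*v + 2*u + 30*v^3 + 30*v^2 - 3*v) du + (3*u*(-4*u^2 + 18*u*v - 2*u + 22*v^2 + 16*v - 1)) dv.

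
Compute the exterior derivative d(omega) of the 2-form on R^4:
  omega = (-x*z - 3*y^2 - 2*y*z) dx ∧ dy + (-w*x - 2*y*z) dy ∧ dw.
d(omega) = (-x - 2*y) dx ∧ dy ∧ dz + (-w) dx ∧ dy ∧ dw + (2*y) dy ∧ dz ∧ dw

For a 2-form omega = sum_{i<j} g_{ij} dx_i ∧ dx_j, the exterior derivative is
  d(omega) = sum_{i<j} d(g_{ij}) ∧ dx_i ∧ dx_j = sum_{i<j, k} (∂g_{ij}/∂x_k) dx_k ∧ dx_i ∧ dx_j.
Expand each term, using dx_k ∧ dx_i ∧ dx_j = sgn(permutation) dx_{(a)} ∧ dx_{(b)} ∧ dx_{(c)} with (a < b < c) sorted:
  d(-x*z - 3*y^2 - 2*y*z) includes (∂/∂z)(-x*z - 3*y^2 - 2*y*z) dz = (-x - 2*y) dz, which multiplied by dx ∧ dy gives (-x - 2*y) dx ∧ dy ∧ dz
  d(-w*x - 2*y*z) includes (∂/∂x)(-w*x - 2*y*z) dx = (-w) dx, which multiplied by dy ∧ dw gives (-w) dx ∧ dy ∧ dw
  d(-w*x - 2*y*z) includes (∂/∂z)(-w*x - 2*y*z) dz = (-2*y) dz, which multiplied by dy ∧ dw gives (2*y) dy ∧ dz ∧ dw
Collecting like 3-forms: d(omega) = (-x - 2*y) dx ∧ dy ∧ dz + (-w) dx ∧ dy ∧ dw + (2*y) dy ∧ dz ∧ dw.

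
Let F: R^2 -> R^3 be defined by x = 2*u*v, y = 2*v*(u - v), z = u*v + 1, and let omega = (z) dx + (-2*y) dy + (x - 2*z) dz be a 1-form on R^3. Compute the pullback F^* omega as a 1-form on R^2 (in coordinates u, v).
F^* omega = (v^2*(-6*u + 8*v)) du + (2*v*(-3*u^2 + 12*u*v - 8*v^2)) dv

Using F^*(f dg) = (f ∘ F) d(g ∘ F), substitute each coordinate x_i by F_i(u, v) in f_i, and replace dx_i by d F_i = (∂F_i/∂u) du + (∂F_i/∂v) dv.
  For the x component: f_1(F) = u*v + 1; d F_1 = (2*v) du + (2*u) dv
  For the y component: f_2(F) = 4*v*(-u + v); d F_2 = (2*v) du + (2*u - 4*v) dv
  For the z component: f_3(F) = -2; d F_3 = (v) du + (u) dv
Combining and collecting du, dv coefficients:
  coeff of du: v^2*(-6*u + 8*v)
  coeff of dv: 2*v*(-3*u^2 + 12*u*v - 8*v^2)
F^* omega = (v^2*(-6*u + 8*v)) du + (2*v*(-3*u^2 + 12*u*v - 8*v^2)) dv.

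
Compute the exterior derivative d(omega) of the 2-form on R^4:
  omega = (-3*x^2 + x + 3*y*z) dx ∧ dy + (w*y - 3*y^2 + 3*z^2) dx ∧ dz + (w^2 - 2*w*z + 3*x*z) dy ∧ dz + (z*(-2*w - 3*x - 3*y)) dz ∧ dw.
d(omega) = (-w + 9*y + 3*z) dx ∧ dy ∧ dz + (y - 3*z) dx ∧ dz ∧ dw + (2*w - 5*z) dy ∧ dz ∧ dw

For a 2-form omega = sum_{i<j} g_{ij} dx_i ∧ dx_j, the exterior derivative is
  d(omega) = sum_{i<j} d(g_{ij}) ∧ dx_i ∧ dx_j = sum_{i<j, k} (∂g_{ij}/∂x_k) dx_k ∧ dx_i ∧ dx_j.
Expand each term, using dx_k ∧ dx_i ∧ dx_j = sgn(permutation) dx_{(a)} ∧ dx_{(b)} ∧ dx_{(c)} with (a < b < c) sorted:
  d(-3*x^2 + x + 3*y*z) includes (∂/∂z)(-3*x^2 + x + 3*y*z) dz = (3*y) dz, which multiplied by dx ∧ dy gives (3*y) dx ∧ dy ∧ dz
  d(w*y - 3*y^2 + 3*z^2) includes (∂/∂y)(w*y - 3*y^2 + 3*z^2) dy = (w - 6*y) dy, which multiplied by dx ∧ dz gives (-w + 6*y) dx ∧ dy ∧ dz
  d(w*y - 3*y^2 + 3*z^2) includes (∂/∂w)(w*y - 3*y^2 + 3*z^2) dw = (y) dw, which multiplied by dx ∧ dz gives (y) dx ∧ dz ∧ dw
  d(w^2 - 2*w*z + 3*x*z) includes (∂/∂x)(w^2 - 2*w*z + 3*x*z) dx = (3*z) dx, which multiplied by dy ∧ dz gives (3*z) dx ∧ dy ∧ dz
  d(w^2 - 2*w*z + 3*x*z) includes (∂/∂w)(w^2 - 2*w*z + 3*x*z) dw = (2*w - 2*z) dw, which multiplied by dy ∧ dz gives (2*w - 2*z) dy ∧ dz ∧ dw
  d(z*(-2*w - 3*x - 3*y)) includes (∂/∂x)(z*(-2*w - 3*x - 3*y)) dx = (-3*z) dx, which multiplied by dz ∧ dw gives (-3*z) dx ∧ dz ∧ dw
  d(z*(-2*w - 3*x - 3*y)) includes (∂/∂y)(z*(-2*w - 3*x - 3*y)) dy = (-3*z) dy, which multiplied by dz ∧ dw gives (-3*z) dy ∧ dz ∧ dw
Collecting like 3-forms: d(omega) = (-w + 9*y + 3*z) dx ∧ dy ∧ dz + (y - 3*z) dx ∧ dz ∧ dw + (2*w - 5*z) dy ∧ dz ∧ dw.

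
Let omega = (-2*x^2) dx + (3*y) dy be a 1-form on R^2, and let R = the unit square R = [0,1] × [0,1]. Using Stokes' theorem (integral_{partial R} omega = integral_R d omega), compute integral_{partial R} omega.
integral_(partial R) omega = 0

Stokes: integral_partial_R omega = integral_R d omega with d omega = (∂Q/∂x - ∂P/∂y) dx ∧ dy.
  ∂Q/∂x = 0
  ∂P/∂y = 0
  integrand = ∂Q/∂x - ∂P/∂y = 0.
Integrating over R: integral_0^1 integral_0^1 (0) dx dy = 0.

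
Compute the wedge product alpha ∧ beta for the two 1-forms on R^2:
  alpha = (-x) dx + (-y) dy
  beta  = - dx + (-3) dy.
alpha ∧ beta = (3*x - y) dx ∧ dy

Distribute the wedge, using dx_i ∧ dx_j = -dx_j ∧ dx_i and dx_i ∧ dx_i = 0. For each pair (i, j) with i < j, the coefficient of dx_i ∧ dx_j in alpha ∧ beta is (alpha_i * beta_j - alpha_j * beta_i). Collecting: alpha ∧ beta = (3*x - y) dx ∧ dy.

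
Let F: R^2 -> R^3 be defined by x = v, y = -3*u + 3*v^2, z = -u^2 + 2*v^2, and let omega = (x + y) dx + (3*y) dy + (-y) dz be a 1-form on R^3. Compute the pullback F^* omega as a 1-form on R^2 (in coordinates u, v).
F^* omega = (-6*u^2 + 6*u*v^2 + 27*u - 27*v^2) du + (-42*u*v - 3*u + 42*v^3 + 3*v^2 + v) dv

Using F^*(f dg) = (f ∘ F) d(g ∘ F), substitute each coordinate x_i by F_i(u, v) in f_i, and replace dx_i by d F_i = (∂F_i/∂u) du + (∂F_i/∂v) dv.
  For the x component: f_1(F) = -3*u + 3*v^2 + v; d F_1 = (0) du + (1) dv
  For the y component: f_2(F) = -9*u + 9*v^2; d F_2 = (-3) du + (6*v) dv
  For the z component: f_3(F) = 3*u - 3*v^2; d F_3 = (-2*u) du + (4*v) dv
Combining and collecting du, dv coefficients:
  coeff of du: -6*u^2 + 6*u*v^2 + 27*u - 27*v^2
  coeff of dv: -42*u*v - 3*u + 42*v^3 + 3*v^2 + v
F^* omega = (-6*u^2 + 6*u*v^2 + 27*u - 27*v^2) du + (-42*u*v - 3*u + 42*v^3 + 3*v^2 + v) dv.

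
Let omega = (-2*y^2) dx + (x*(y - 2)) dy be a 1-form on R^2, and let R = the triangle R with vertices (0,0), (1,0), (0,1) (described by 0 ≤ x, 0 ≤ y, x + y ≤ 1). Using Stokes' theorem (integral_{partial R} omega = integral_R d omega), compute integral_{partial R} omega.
integral_(partial R) omega = -1/6

Stokes: integral_partial_R omega = integral_R d omega with d omega = (∂Q/∂x - ∂P/∂y) dx ∧ dy.
  ∂Q/∂x = y - 2
  ∂P/∂y = -4*y
  integrand = ∂Q/∂x - ∂P/∂y = 5*y - 2.
Integrating over R: integral_0^1 integral_0^{1-x} (5*y - 2) dy dx = -1/6.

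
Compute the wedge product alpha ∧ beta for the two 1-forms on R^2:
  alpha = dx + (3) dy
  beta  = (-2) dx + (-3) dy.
alpha ∧ beta = (3) dx ∧ dy

Distribute the wedge, using dx_i ∧ dx_j = -dx_j ∧ dx_i and dx_i ∧ dx_i = 0. For each pair (i, j) with i < j, the coefficient of dx_i ∧ dx_j in alpha ∧ beta is (alpha_i * beta_j - alpha_j * beta_i). Collecting: alpha ∧ beta = (3) dx ∧ dy.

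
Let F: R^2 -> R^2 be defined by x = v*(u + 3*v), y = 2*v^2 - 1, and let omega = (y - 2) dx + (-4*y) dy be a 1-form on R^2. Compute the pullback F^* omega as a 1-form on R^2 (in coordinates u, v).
F^* omega = (v*(2*v^2 - 3)) du + (2*u*v^2 - 3*u - 20*v^3 - 2*v) dv

Using F^*(f dg) = (f ∘ F) d(g ∘ F), substitute each coordinate x_i by F_i(u, v) in f_i, and replace dx_i by d F_i = (∂F_i/∂u) du + (∂F_i/∂v) dv.
  For the x component: f_1(F) = 2*v^2 - 3; d F_1 = (v) du + (u + 6*v) dv
  For the y component: f_2(F) = 4 - 8*v^2; d F_2 = (0) du + (4*v) dv
Combining and collecting du, dv coefficients:
  coeff of du: v*(2*v^2 - 3)
  coeff of dv: 2*u*v^2 - 3*u - 20*v^3 - 2*v
F^* omega = (v*(2*v^2 - 3)) du + (2*u*v^2 - 3*u - 20*v^3 - 2*v) dv.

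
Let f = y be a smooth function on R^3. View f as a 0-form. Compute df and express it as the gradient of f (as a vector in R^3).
df = (0) dx + (1) dy + (0) dz; grad f = (0, 1, 0)

For a 0-form f, d f = (∂f/∂x) dx + (∂f/∂y) dy + (∂f/∂z) dz. The components of the vector representation are exactly the entries of grad f in Cartesian coordinates:
  ∂f/∂x = 0
  ∂f/∂y = 1
  ∂f/∂z = 0.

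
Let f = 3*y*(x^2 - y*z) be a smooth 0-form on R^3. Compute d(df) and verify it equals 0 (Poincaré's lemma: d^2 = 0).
d(df) = 0

Step 1: df = sum_i (∂f/∂x_i) dx_i = (6*x*y) dx + (3*x^2 - 6*y*z) dy + (-3*y^2) dz.
Step 2: Apply d again. Using the 1-form formula, the coefficient of dx ∧ dy in d(df) is ∂^2 f/∂x ∂y - ∂^2 f/∂y ∂x = (6*x) - (6*x) = 0 (equality of mixed partials for smooth f).
Similarly for dx ∧ dz and dy ∧ dz — all coefficients vanish. So d(df) = 0.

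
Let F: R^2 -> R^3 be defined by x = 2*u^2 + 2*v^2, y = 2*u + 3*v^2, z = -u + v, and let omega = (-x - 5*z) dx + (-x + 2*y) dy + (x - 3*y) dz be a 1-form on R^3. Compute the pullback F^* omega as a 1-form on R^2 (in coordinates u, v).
F^* omega = (-8*u^3 + 14*u^2 - 8*u*v^2 - 20*u*v + 14*u + 15*v^2) du + (-20*u^2*v + 2*u^2 + 44*u*v - 6*u + 16*v^3 - 27*v^2) dv

Using F^*(f dg) = (f ∘ F) d(g ∘ F), substitute each coordinate x_i by F_i(u, v) in f_i, and replace dx_i by d F_i = (∂F_i/∂u) du + (∂F_i/∂v) dv.
  For the x component: f_1(F) = -2*u^2 + 5*u - 2*v^2 - 5*v; d F_1 = (4*u) du + (4*v) dv
  For the y component: f_2(F) = -2*u^2 + 4*u + 4*v^2; d F_2 = (2) du + (6*v) dv
  For the z component: f_3(F) = 2*u^2 - 6*u - 7*v^2; d F_3 = (-1) du + (1) dv
Combining and collecting du, dv coefficients:
  coeff of du: -8*u^3 + 14*u^2 - 8*u*v^2 - 20*u*v + 14*u + 15*v^2
  coeff of dv: -20*u^2*v + 2*u^2 + 44*u*v - 6*u + 16*v^3 - 27*v^2
F^* omega = (-8*u^3 + 14*u^2 - 8*u*v^2 - 20*u*v + 14*u + 15*v^2) du + (-20*u^2*v + 2*u^2 + 44*u*v - 6*u + 16*v^3 - 27*v^2) dv.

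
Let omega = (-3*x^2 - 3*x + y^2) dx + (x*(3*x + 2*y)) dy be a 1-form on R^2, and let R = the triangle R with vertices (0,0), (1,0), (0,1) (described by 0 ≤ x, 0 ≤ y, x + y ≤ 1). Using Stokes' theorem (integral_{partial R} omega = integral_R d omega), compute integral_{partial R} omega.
integral_(partial R) omega = 1

Stokes: integral_partial_R omega = integral_R d omega with d omega = (∂Q/∂x - ∂P/∂y) dx ∧ dy.
  ∂Q/∂x = 6*x + 2*y
  ∂P/∂y = 2*y
  integrand = ∂Q/∂x - ∂P/∂y = 6*x.
Integrating over R: integral_0^1 integral_0^{1-x} (6*x) dy dx = 1.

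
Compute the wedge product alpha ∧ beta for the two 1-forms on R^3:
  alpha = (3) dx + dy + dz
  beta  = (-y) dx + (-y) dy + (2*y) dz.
alpha ∧ beta = (-2*y) dx ∧ dy + (7*y) dx ∧ dz + (3*y) dy ∧ dz

Distribute the wedge, using dx_i ∧ dx_j = -dx_j ∧ dx_i and dx_i ∧ dx_i = 0. For each pair (i, j) with i < j, the coefficient of dx_i ∧ dx_j in alpha ∧ beta is (alpha_i * beta_j - alpha_j * beta_i). Collecting: alpha ∧ beta = (-2*y) dx ∧ dy + (7*y) dx ∧ dz + (3*y) dy ∧ dz.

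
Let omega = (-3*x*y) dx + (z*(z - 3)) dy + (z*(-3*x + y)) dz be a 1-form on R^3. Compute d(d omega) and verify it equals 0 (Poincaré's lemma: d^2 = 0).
d(d omega) = 0

Step 1: d omega = sum_{i<j} (∂f_j/∂x_i - ∂f_i/∂x_j) dx_i ∧ dx_j:
  coeff of dx ∧ dy: 3*x
  coeff of dx ∧ dz: -3*z
  coeff of dy ∧ dz: 3 - z
Step 2: Apply d again to each 2-form coefficient. The only possible 3-form in R^3 is dx ∧ dy ∧ dz, with coefficient
  ∂(coeff of dy∧dz)/∂x - ∂(coeff of dx∧dz)/∂y + ∂(coeff of dx∧dy)/∂z
  = ∂/∂x (3 - z) - ∂/∂y (-3*z) + ∂/∂z (3*x).
Each of these terms simplifies to sums of mixed partials that cancel in pairs. The result is 0 (by equality of mixed partials for smooth functions — Schwarz / Clairaut).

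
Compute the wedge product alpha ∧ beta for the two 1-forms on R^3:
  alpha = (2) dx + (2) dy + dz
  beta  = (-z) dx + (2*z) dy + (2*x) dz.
alpha ∧ beta = (6*z) dx ∧ dy + (4*x + z) dx ∧ dz + (4*x - 2*z) dy ∧ dz

Distribute the wedge, using dx_i ∧ dx_j = -dx_j ∧ dx_i and dx_i ∧ dx_i = 0. For each pair (i, j) with i < j, the coefficient of dx_i ∧ dx_j in alpha ∧ beta is (alpha_i * beta_j - alpha_j * beta_i). Collecting: alpha ∧ beta = (6*z) dx ∧ dy + (4*x + z) dx ∧ dz + (4*x - 2*z) dy ∧ dz.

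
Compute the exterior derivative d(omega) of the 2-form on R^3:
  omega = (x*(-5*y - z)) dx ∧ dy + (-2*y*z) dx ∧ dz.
d(omega) = (-x + 2*z) dx ∧ dy ∧ dz

For a 2-form omega = sum_{i<j} g_{ij} dx_i ∧ dx_j, the exterior derivative is
  d(omega) = sum_{i<j} d(g_{ij}) ∧ dx_i ∧ dx_j = sum_{i<j, k} (∂g_{ij}/∂x_k) dx_k ∧ dx_i ∧ dx_j.
Expand each term, using dx_k ∧ dx_i ∧ dx_j = sgn(permutation) dx_{(a)} ∧ dx_{(b)} ∧ dx_{(c)} with (a < b < c) sorted:
  d(x*(-5*y - z)) includes (∂/∂z)(x*(-5*y - z)) dz = (-x) dz, which multiplied by dx ∧ dy gives (-x) dx ∧ dy ∧ dz
  d(-2*y*z) includes (∂/∂y)(-2*y*z) dy = (-2*z) dy, which multiplied by dx ∧ dz gives (2*z) dx ∧ dy ∧ dz
Collecting like 3-forms: d(omega) = (-x + 2*z) dx ∧ dy ∧ dz.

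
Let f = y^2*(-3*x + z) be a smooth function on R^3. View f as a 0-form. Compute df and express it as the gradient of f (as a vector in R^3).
df = (-3*y^2) dx + (2*y*(-3*x + z)) dy + (y^2) dz; grad f = (-3*y^2, 2*y*(-3*x + z), y^2)

For a 0-form f, d f = (∂f/∂x) dx + (∂f/∂y) dy + (∂f/∂z) dz. The components of the vector representation are exactly the entries of grad f in Cartesian coordinates:
  ∂f/∂x = -3*y^2
  ∂f/∂y = 2*y*(-3*x + z)
  ∂f/∂z = y^2.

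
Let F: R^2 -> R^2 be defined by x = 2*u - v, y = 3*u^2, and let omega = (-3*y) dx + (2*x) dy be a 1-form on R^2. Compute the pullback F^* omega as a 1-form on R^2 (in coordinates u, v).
F^* omega = (6*u*(u - 2*v)) du + (9*u^2) dv

Using F^*(f dg) = (f ∘ F) d(g ∘ F), substitute each coordinate x_i by F_i(u, v) in f_i, and replace dx_i by d F_i = (∂F_i/∂u) du + (∂F_i/∂v) dv.
  For the x component: f_1(F) = -9*u^2; d F_1 = (2) du + (-1) dv
  For the y component: f_2(F) = 4*u - 2*v; d F_2 = (6*u) du + (0) dv
Combining and collecting du, dv coefficients:
  coeff of du: 6*u*(u - 2*v)
  coeff of dv: 9*u^2
F^* omega = (6*u*(u - 2*v)) du + (9*u^2) dv.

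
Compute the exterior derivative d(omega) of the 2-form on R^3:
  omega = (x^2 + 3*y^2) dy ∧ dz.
d(omega) = (2*x) dx ∧ dy ∧ dz

For a 2-form omega = sum_{i<j} g_{ij} dx_i ∧ dx_j, the exterior derivative is
  d(omega) = sum_{i<j} d(g_{ij}) ∧ dx_i ∧ dx_j = sum_{i<j, k} (∂g_{ij}/∂x_k) dx_k ∧ dx_i ∧ dx_j.
Expand each term, using dx_k ∧ dx_i ∧ dx_j = sgn(permutation) dx_{(a)} ∧ dx_{(b)} ∧ dx_{(c)} with (a < b < c) sorted:
  d(x^2 + 3*y^2) includes (∂/∂x)(x^2 + 3*y^2) dx = (2*x) dx, which multiplied by dy ∧ dz gives (2*x) dx ∧ dy ∧ dz
Collecting like 3-forms: d(omega) = (2*x) dx ∧ dy ∧ dz.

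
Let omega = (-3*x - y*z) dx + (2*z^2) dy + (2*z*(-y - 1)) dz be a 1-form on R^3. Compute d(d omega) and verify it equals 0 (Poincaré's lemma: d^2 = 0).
d(d omega) = 0

Step 1: d omega = sum_{i<j} (∂f_j/∂x_i - ∂f_i/∂x_j) dx_i ∧ dx_j:
  coeff of dx ∧ dy: z
  coeff of dx ∧ dz: y
  coeff of dy ∧ dz: -6*z
Step 2: Apply d again to each 2-form coefficient. The only possible 3-form in R^3 is dx ∧ dy ∧ dz, with coefficient
  ∂(coeff of dy∧dz)/∂x - ∂(coeff of dx∧dz)/∂y + ∂(coeff of dx∧dy)/∂z
  = ∂/∂x (-6*z) - ∂/∂y (y) + ∂/∂z (z).
Each of these terms simplifies to sums of mixed partials that cancel in pairs. The result is 0 (by equality of mixed partials for smooth functions — Schwarz / Clairaut).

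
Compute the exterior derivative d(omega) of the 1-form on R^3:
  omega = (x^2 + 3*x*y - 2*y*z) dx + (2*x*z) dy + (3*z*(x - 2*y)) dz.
d(omega) = (-3*x + 4*z) dx ∧ dy + (2*y + 3*z) dx ∧ dz + (-2*x - 6*z) dy ∧ dz

For a 1-form omega = sum_i f_i dx_i, the exterior derivative is
  d(omega) = sum_{i < j} (∂f_j/∂x_i - ∂f_i/∂x_j) dx_i ∧ dx_j.
  coefficient of dx ∧ dy: ∂f_2/∂x - ∂f_1/∂y = ∂(2*x*z)/∂x - ∂(x^2 + 3*x*y - 2*y*z)/∂y = -3*x + 4*z
  coefficient of dx ∧ dz: ∂f_3/∂x - ∂f_1/∂z = ∂(3*z*(x - 2*y))/∂x - ∂(x^2 + 3*x*y - 2*y*z)/∂z = 2*y + 3*z
  coefficient of dy ∧ dz: ∂f_3/∂y - ∂f_2/∂z = ∂(3*z*(x - 2*y))/∂y - ∂(2*x*z)/∂z = -2*x - 6*z
Assembling: d(omega) = (-3*x + 4*z) dx ∧ dy + (2*y + 3*z) dx ∧ dz + (-2*x - 6*z) dy ∧ dz.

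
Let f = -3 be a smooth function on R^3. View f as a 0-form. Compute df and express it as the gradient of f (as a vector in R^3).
df = (0) dx + (0) dy + (0) dz; grad f = (0, 0, 0)

For a 0-form f, d f = (∂f/∂x) dx + (∂f/∂y) dy + (∂f/∂z) dz. The components of the vector representation are exactly the entries of grad f in Cartesian coordinates:
  ∂f/∂x = 0
  ∂f/∂y = 0
  ∂f/∂z = 0.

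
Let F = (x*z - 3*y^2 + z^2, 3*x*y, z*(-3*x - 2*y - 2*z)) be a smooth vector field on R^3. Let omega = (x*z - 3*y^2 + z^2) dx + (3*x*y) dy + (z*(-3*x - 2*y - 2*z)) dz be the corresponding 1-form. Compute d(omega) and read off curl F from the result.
d(omega) = (-2*z) dy ∧ dz + (x + 5*z) dz ∧ dx + (9*y) dx ∧ dy; curl F = (-2*z, x + 5*z, 9*y)

d omega = sum_{i<j} (∂f_j/∂x_i - ∂f_i/∂x_j) dx_i ∧ dx_j. Under the identification (dy ∧ dz, dz ∧ dx, dx ∧ dy) ↔ (e_x, e_y, e_z), the coefficients are exactly the components of curl F. Compute:
  ∂R/∂y - ∂Q/∂z = (-2*z) - (0) = -2*z
  ∂P/∂z - ∂R/∂x = (x + 2*z) - (-3*z) = x + 5*z
  ∂Q/∂x - ∂P/∂y = (3*y) - (-6*y) = 9*y.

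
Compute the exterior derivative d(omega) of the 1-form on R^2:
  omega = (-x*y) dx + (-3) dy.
d(omega) = (x) dx ∧ dy

For a 1-form omega = sum_i f_i dx_i, the exterior derivative is
  d(omega) = sum_{i < j} (∂f_j/∂x_i - ∂f_i/∂x_j) dx_i ∧ dx_j.
  coefficient of dx ∧ dy: ∂f_2/∂x - ∂f_1/∂y = ∂(-3)/∂x - ∂(-x*y)/∂y = x
Assembling: d(omega) = (x) dx ∧ dy.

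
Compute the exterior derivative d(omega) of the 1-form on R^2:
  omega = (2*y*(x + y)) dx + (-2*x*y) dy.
d(omega) = (-2*x - 6*y) dx ∧ dy

For a 1-form omega = sum_i f_i dx_i, the exterior derivative is
  d(omega) = sum_{i < j} (∂f_j/∂x_i - ∂f_i/∂x_j) dx_i ∧ dx_j.
  coefficient of dx ∧ dy: ∂f_2/∂x - ∂f_1/∂y = ∂(-2*x*y)/∂x - ∂(2*y*(x + y))/∂y = -2*x - 6*y
Assembling: d(omega) = (-2*x - 6*y) dx ∧ dy.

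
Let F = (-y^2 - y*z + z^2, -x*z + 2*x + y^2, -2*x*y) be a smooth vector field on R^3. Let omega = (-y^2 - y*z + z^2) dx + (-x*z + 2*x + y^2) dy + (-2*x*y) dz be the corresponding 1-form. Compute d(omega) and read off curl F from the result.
d(omega) = (-x) dy ∧ dz + (y + 2*z) dz ∧ dx + (2*y + 2) dx ∧ dy; curl F = (-x, y + 2*z, 2*y + 2)

d omega = sum_{i<j} (∂f_j/∂x_i - ∂f_i/∂x_j) dx_i ∧ dx_j. Under the identification (dy ∧ dz, dz ∧ dx, dx ∧ dy) ↔ (e_x, e_y, e_z), the coefficients are exactly the components of curl F. Compute:
  ∂R/∂y - ∂Q/∂z = (-2*x) - (-x) = -x
  ∂P/∂z - ∂R/∂x = (-y + 2*z) - (-2*y) = y + 2*z
  ∂Q/∂x - ∂P/∂y = (2 - z) - (-2*y - z) = 2*y + 2.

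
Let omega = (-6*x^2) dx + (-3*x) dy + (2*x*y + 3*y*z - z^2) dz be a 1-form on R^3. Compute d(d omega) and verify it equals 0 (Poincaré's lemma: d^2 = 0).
d(d omega) = 0

Step 1: d omega = sum_{i<j} (∂f_j/∂x_i - ∂f_i/∂x_j) dx_i ∧ dx_j:
  coeff of dx ∧ dy: -3
  coeff of dx ∧ dz: 2*y
  coeff of dy ∧ dz: 2*x + 3*z
Step 2: Apply d again to each 2-form coefficient. The only possible 3-form in R^3 is dx ∧ dy ∧ dz, with coefficient
  ∂(coeff of dy∧dz)/∂x - ∂(coeff of dx∧dz)/∂y + ∂(coeff of dx∧dy)/∂z
  = ∂/∂x (2*x + 3*z) - ∂/∂y (2*y) + ∂/∂z (-3).
Each of these terms simplifies to sums of mixed partials that cancel in pairs. The result is 0 (by equality of mixed partials for smooth functions — Schwarz / Clairaut).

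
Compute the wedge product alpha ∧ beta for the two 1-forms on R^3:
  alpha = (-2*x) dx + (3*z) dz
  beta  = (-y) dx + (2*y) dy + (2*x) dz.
alpha ∧ beta = (-4*x*y) dx ∧ dy + (-4*x^2 + 3*y*z) dx ∧ dz + (-6*y*z) dy ∧ dz

Distribute the wedge, using dx_i ∧ dx_j = -dx_j ∧ dx_i and dx_i ∧ dx_i = 0. For each pair (i, j) with i < j, the coefficient of dx_i ∧ dx_j in alpha ∧ beta is (alpha_i * beta_j - alpha_j * beta_i). Collecting: alpha ∧ beta = (-4*x*y) dx ∧ dy + (-4*x^2 + 3*y*z) dx ∧ dz + (-6*y*z) dy ∧ dz.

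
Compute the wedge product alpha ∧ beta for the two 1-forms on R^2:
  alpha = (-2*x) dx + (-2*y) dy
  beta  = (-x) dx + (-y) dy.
alpha ∧ beta = 0

Distribute the wedge, using dx_i ∧ dx_j = -dx_j ∧ dx_i and dx_i ∧ dx_i = 0. For each pair (i, j) with i < j, the coefficient of dx_i ∧ dx_j in alpha ∧ beta is (alpha_i * beta_j - alpha_j * beta_i). Collecting: alpha ∧ beta = 0.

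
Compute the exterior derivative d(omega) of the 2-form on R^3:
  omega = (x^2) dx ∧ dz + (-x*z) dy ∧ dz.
d(omega) = (-z) dx ∧ dy ∧ dz

For a 2-form omega = sum_{i<j} g_{ij} dx_i ∧ dx_j, the exterior derivative is
  d(omega) = sum_{i<j} d(g_{ij}) ∧ dx_i ∧ dx_j = sum_{i<j, k} (∂g_{ij}/∂x_k) dx_k ∧ dx_i ∧ dx_j.
Expand each term, using dx_k ∧ dx_i ∧ dx_j = sgn(permutation) dx_{(a)} ∧ dx_{(b)} ∧ dx_{(c)} with (a < b < c) sorted:
  d(-x*z) includes (∂/∂x)(-x*z) dx = (-z) dx, which multiplied by dy ∧ dz gives (-z) dx ∧ dy ∧ dz
Collecting like 3-forms: d(omega) = (-z) dx ∧ dy ∧ dz.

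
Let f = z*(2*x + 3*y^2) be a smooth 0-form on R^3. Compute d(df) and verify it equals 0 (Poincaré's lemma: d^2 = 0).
d(df) = 0

Step 1: df = sum_i (∂f/∂x_i) dx_i = (2*z) dx + (6*y*z) dy + (2*x + 3*y^2) dz.
Step 2: Apply d again. Using the 1-form formula, the coefficient of dx ∧ dy in d(df) is ∂^2 f/∂x ∂y - ∂^2 f/∂y ∂x = (0) - (0) = 0 (equality of mixed partials for smooth f).
Similarly for dx ∧ dz and dy ∧ dz — all coefficients vanish. So d(df) = 0.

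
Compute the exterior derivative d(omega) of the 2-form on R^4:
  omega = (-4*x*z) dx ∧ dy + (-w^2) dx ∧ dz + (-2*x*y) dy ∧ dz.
d(omega) = (-4*x - 2*y) dx ∧ dy ∧ dz + (-2*w) dx ∧ dz ∧ dw

For a 2-form omega = sum_{i<j} g_{ij} dx_i ∧ dx_j, the exterior derivative is
  d(omega) = sum_{i<j} d(g_{ij}) ∧ dx_i ∧ dx_j = sum_{i<j, k} (∂g_{ij}/∂x_k) dx_k ∧ dx_i ∧ dx_j.
Expand each term, using dx_k ∧ dx_i ∧ dx_j = sgn(permutation) dx_{(a)} ∧ dx_{(b)} ∧ dx_{(c)} with (a < b < c) sorted:
  d(-4*x*z) includes (∂/∂z)(-4*x*z) dz = (-4*x) dz, which multiplied by dx ∧ dy gives (-4*x) dx ∧ dy ∧ dz
  d(-w^2) includes (∂/∂w)(-w^2) dw = (-2*w) dw, which multiplied by dx ∧ dz gives (-2*w) dx ∧ dz ∧ dw
  d(-2*x*y) includes (∂/∂x)(-2*x*y) dx = (-2*y) dx, which multiplied by dy ∧ dz gives (-2*y) dx ∧ dy ∧ dz
Collecting like 3-forms: d(omega) = (-4*x - 2*y) dx ∧ dy ∧ dz + (-2*w) dx ∧ dz ∧ dw.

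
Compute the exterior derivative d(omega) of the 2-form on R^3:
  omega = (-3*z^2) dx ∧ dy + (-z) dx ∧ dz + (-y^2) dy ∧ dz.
d(omega) = (-6*z) dx ∧ dy ∧ dz

For a 2-form omega = sum_{i<j} g_{ij} dx_i ∧ dx_j, the exterior derivative is
  d(omega) = sum_{i<j} d(g_{ij}) ∧ dx_i ∧ dx_j = sum_{i<j, k} (∂g_{ij}/∂x_k) dx_k ∧ dx_i ∧ dx_j.
Expand each term, using dx_k ∧ dx_i ∧ dx_j = sgn(permutation) dx_{(a)} ∧ dx_{(b)} ∧ dx_{(c)} with (a < b < c) sorted:
  d(-3*z^2) includes (∂/∂z)(-3*z^2) dz = (-6*z) dz, which multiplied by dx ∧ dy gives (-6*z) dx ∧ dy ∧ dz
Collecting like 3-forms: d(omega) = (-6*z) dx ∧ dy ∧ dz.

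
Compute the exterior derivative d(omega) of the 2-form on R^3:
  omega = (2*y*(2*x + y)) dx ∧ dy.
d(omega) = 0

For a 2-form omega = sum_{i<j} g_{ij} dx_i ∧ dx_j, the exterior derivative is
  d(omega) = sum_{i<j} d(g_{ij}) ∧ dx_i ∧ dx_j = sum_{i<j, k} (∂g_{ij}/∂x_k) dx_k ∧ dx_i ∧ dx_j.
Expand each term, using dx_k ∧ dx_i ∧ dx_j = sgn(permutation) dx_{(a)} ∧ dx_{(b)} ∧ dx_{(c)} with (a < b < c) sorted:

Collecting like 3-forms: d(omega) = 0.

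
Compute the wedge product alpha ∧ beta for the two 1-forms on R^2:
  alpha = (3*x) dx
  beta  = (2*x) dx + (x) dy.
alpha ∧ beta = (3*x^2) dx ∧ dy

Distribute the wedge, using dx_i ∧ dx_j = -dx_j ∧ dx_i and dx_i ∧ dx_i = 0. For each pair (i, j) with i < j, the coefficient of dx_i ∧ dx_j in alpha ∧ beta is (alpha_i * beta_j - alpha_j * beta_i). Collecting: alpha ∧ beta = (3*x^2) dx ∧ dy.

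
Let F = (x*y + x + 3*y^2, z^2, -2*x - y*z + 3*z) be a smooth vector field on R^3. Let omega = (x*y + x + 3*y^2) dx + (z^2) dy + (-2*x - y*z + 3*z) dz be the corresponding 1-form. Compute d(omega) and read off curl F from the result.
d(omega) = (-3*z) dy ∧ dz + (2) dz ∧ dx + (-x - 6*y) dx ∧ dy; curl F = (-3*z, 2, -x - 6*y)

d omega = sum_{i<j} (∂f_j/∂x_i - ∂f_i/∂x_j) dx_i ∧ dx_j. Under the identification (dy ∧ dz, dz ∧ dx, dx ∧ dy) ↔ (e_x, e_y, e_z), the coefficients are exactly the components of curl F. Compute:
  ∂R/∂y - ∂Q/∂z = (-z) - (2*z) = -3*z
  ∂P/∂z - ∂R/∂x = (0) - (-2) = 2
  ∂Q/∂x - ∂P/∂y = (0) - (x + 6*y) = -x - 6*y.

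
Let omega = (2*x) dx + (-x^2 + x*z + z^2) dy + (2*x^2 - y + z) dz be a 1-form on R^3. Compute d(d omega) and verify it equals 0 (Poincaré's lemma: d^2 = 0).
d(d omega) = 0

Step 1: d omega = sum_{i<j} (∂f_j/∂x_i - ∂f_i/∂x_j) dx_i ∧ dx_j:
  coeff of dx ∧ dy: -2*x + z
  coeff of dx ∧ dz: 4*x
  coeff of dy ∧ dz: -x - 2*z - 1
Step 2: Apply d again to each 2-form coefficient. The only possible 3-form in R^3 is dx ∧ dy ∧ dz, with coefficient
  ∂(coeff of dy∧dz)/∂x - ∂(coeff of dx∧dz)/∂y + ∂(coeff of dx∧dy)/∂z
  = ∂/∂x (-x - 2*z - 1) - ∂/∂y (4*x) + ∂/∂z (-2*x + z).
Each of these terms simplifies to sums of mixed partials that cancel in pairs. The result is 0 (by equality of mixed partials for smooth functions — Schwarz / Clairaut).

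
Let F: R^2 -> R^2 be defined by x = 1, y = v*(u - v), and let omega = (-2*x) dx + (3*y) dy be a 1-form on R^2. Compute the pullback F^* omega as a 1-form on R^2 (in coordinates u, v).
F^* omega = (3*v^2*(u - v)) du + (3*v*(u^2 - 3*u*v + 2*v^2)) dv

Using F^*(f dg) = (f ∘ F) d(g ∘ F), substitute each coordinate x_i by F_i(u, v) in f_i, and replace dx_i by d F_i = (∂F_i/∂u) du + (∂F_i/∂v) dv.
  For the x component: f_1(F) = -2; d F_1 = (0) du + (0) dv
  For the y component: f_2(F) = 3*v*(u - v); d F_2 = (v) du + (u - 2*v) dv
Combining and collecting du, dv coefficients:
  coeff of du: 3*v^2*(u - v)
  coeff of dv: 3*v*(u^2 - 3*u*v + 2*v^2)
F^* omega = (3*v^2*(u - v)) du + (3*v*(u^2 - 3*u*v + 2*v^2)) dv.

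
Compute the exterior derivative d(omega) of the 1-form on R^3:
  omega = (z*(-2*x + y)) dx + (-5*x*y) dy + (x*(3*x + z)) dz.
d(omega) = (-5*y - z) dx ∧ dy + (8*x - y + z) dx ∧ dz

For a 1-form omega = sum_i f_i dx_i, the exterior derivative is
  d(omega) = sum_{i < j} (∂f_j/∂x_i - ∂f_i/∂x_j) dx_i ∧ dx_j.
  coefficient of dx ∧ dy: ∂f_2/∂x - ∂f_1/∂y = ∂(-5*x*y)/∂x - ∂(z*(-2*x + y))/∂y = -5*y - z
  coefficient of dx ∧ dz: ∂f_3/∂x - ∂f_1/∂z = ∂(x*(3*x + z))/∂x - ∂(z*(-2*x + y))/∂z = 8*x - y + z
Assembling: d(omega) = (-5*y - z) dx ∧ dy + (8*x - y + z) dx ∧ dz.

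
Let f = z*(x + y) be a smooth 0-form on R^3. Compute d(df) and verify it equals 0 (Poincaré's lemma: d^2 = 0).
d(df) = 0

Step 1: df = sum_i (∂f/∂x_i) dx_i = (z) dx + (z) dy + (x + y) dz.
Step 2: Apply d again. Using the 1-form formula, the coefficient of dx ∧ dy in d(df) is ∂^2 f/∂x ∂y - ∂^2 f/∂y ∂x = (0) - (0) = 0 (equality of mixed partials for smooth f).
Similarly for dx ∧ dz and dy ∧ dz — all coefficients vanish. So d(df) = 0.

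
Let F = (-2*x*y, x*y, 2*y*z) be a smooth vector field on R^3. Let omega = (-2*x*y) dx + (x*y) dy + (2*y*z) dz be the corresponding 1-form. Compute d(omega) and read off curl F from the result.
d(omega) = (2*z) dy ∧ dz + (0) dz ∧ dx + (2*x + y) dx ∧ dy; curl F = (2*z, 0, 2*x + y)

d omega = sum_{i<j} (∂f_j/∂x_i - ∂f_i/∂x_j) dx_i ∧ dx_j. Under the identification (dy ∧ dz, dz ∧ dx, dx ∧ dy) ↔ (e_x, e_y, e_z), the coefficients are exactly the components of curl F. Compute:
  ∂R/∂y - ∂Q/∂z = (2*z) - (0) = 2*z
  ∂P/∂z - ∂R/∂x = (0) - (0) = 0
  ∂Q/∂x - ∂P/∂y = (y) - (-2*x) = 2*x + y.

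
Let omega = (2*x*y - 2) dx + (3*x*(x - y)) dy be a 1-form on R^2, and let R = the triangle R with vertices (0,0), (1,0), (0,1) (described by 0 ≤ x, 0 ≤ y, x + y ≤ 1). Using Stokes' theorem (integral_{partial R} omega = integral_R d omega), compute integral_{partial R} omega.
integral_(partial R) omega = 1/6

Stokes: integral_partial_R omega = integral_R d omega with d omega = (∂Q/∂x - ∂P/∂y) dx ∧ dy.
  ∂Q/∂x = 6*x - 3*y
  ∂P/∂y = 2*x
  integrand = ∂Q/∂x - ∂P/∂y = 4*x - 3*y.
Integrating over R: integral_0^1 integral_0^{1-x} (4*x - 3*y) dy dx = 1/6.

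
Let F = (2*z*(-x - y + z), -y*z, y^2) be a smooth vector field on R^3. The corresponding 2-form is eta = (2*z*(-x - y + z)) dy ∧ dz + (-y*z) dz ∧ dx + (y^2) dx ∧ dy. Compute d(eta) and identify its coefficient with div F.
d(eta) = (-3*z) dx ∧ dy ∧ dz; div F = -3*z

For a 2-form in R^3 of the form above, applying d gives a 3-form with coefficient ∂P/∂x + ∂Q/∂y + ∂R/∂z:
  ∂P/∂x = -2*z
  ∂Q/∂y = -z
  ∂R/∂z = 0
Sum = -3*z, which is exactly div F.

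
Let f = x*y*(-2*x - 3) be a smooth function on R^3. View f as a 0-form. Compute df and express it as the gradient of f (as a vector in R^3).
df = (y*(-4*x - 3)) dx + (x*(-2*x - 3)) dy + (0) dz; grad f = (y*(-4*x - 3), x*(-2*x - 3), 0)

For a 0-form f, d f = (∂f/∂x) dx + (∂f/∂y) dy + (∂f/∂z) dz. The components of the vector representation are exactly the entries of grad f in Cartesian coordinates:
  ∂f/∂x = y*(-4*x - 3)
  ∂f/∂y = x*(-2*x - 3)
  ∂f/∂z = 0.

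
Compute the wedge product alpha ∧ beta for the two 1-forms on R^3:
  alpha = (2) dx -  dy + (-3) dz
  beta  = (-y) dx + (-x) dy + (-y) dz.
alpha ∧ beta = (-2*x - y) dx ∧ dy + (-5*y) dx ∧ dz + (-3*x + y) dy ∧ dz

Distribute the wedge, using dx_i ∧ dx_j = -dx_j ∧ dx_i and dx_i ∧ dx_i = 0. For each pair (i, j) with i < j, the coefficient of dx_i ∧ dx_j in alpha ∧ beta is (alpha_i * beta_j - alpha_j * beta_i). Collecting: alpha ∧ beta = (-2*x - y) dx ∧ dy + (-5*y) dx ∧ dz + (-3*x + y) dy ∧ dz.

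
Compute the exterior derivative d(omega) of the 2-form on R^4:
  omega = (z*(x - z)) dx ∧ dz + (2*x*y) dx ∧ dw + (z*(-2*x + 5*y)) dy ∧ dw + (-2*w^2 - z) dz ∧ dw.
d(omega) = (-2*x - 2*z) dx ∧ dy ∧ dw + (2*x - 5*y) dy ∧ dz ∧ dw

For a 2-form omega = sum_{i<j} g_{ij} dx_i ∧ dx_j, the exterior derivative is
  d(omega) = sum_{i<j} d(g_{ij}) ∧ dx_i ∧ dx_j = sum_{i<j, k} (∂g_{ij}/∂x_k) dx_k ∧ dx_i ∧ dx_j.
Expand each term, using dx_k ∧ dx_i ∧ dx_j = sgn(permutation) dx_{(a)} ∧ dx_{(b)} ∧ dx_{(c)} with (a < b < c) sorted:
  d(2*x*y) includes (∂/∂y)(2*x*y) dy = (2*x) dy, which multiplied by dx ∧ dw gives (-2*x) dx ∧ dy ∧ dw
  d(z*(-2*x + 5*y)) includes (∂/∂x)(z*(-2*x + 5*y)) dx = (-2*z) dx, which multiplied by dy ∧ dw gives (-2*z) dx ∧ dy ∧ dw
  d(z*(-2*x + 5*y)) includes (∂/∂z)(z*(-2*x + 5*y)) dz = (-2*x + 5*y) dz, which multiplied by dy ∧ dw gives (2*x - 5*y) dy ∧ dz ∧ dw
Collecting like 3-forms: d(omega) = (-2*x - 2*z) dx ∧ dy ∧ dw + (2*x - 5*y) dy ∧ dz ∧ dw.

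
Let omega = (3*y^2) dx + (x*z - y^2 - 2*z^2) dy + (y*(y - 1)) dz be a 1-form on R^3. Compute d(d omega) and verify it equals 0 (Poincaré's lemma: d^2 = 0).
d(d omega) = 0

Step 1: d omega = sum_{i<j} (∂f_j/∂x_i - ∂f_i/∂x_j) dx_i ∧ dx_j:
  coeff of dx ∧ dy: -6*y + z
  coeff of dx ∧ dz: 0
  coeff of dy ∧ dz: -x + 2*y + 4*z - 1
Step 2: Apply d again to each 2-form coefficient. The only possible 3-form in R^3 is dx ∧ dy ∧ dz, with coefficient
  ∂(coeff of dy∧dz)/∂x - ∂(coeff of dx∧dz)/∂y + ∂(coeff of dx∧dy)/∂z
  = ∂/∂x (-x + 2*y + 4*z - 1) - ∂/∂y (0) + ∂/∂z (-6*y + z).
Each of these terms simplifies to sums of mixed partials that cancel in pairs. The result is 0 (by equality of mixed partials for smooth functions — Schwarz / Clairaut).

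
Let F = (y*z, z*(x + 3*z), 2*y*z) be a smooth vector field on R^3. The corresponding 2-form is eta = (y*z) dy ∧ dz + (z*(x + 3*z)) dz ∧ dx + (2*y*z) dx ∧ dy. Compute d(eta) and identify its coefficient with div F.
d(eta) = (2*y) dx ∧ dy ∧ dz; div F = 2*y

For a 2-form in R^3 of the form above, applying d gives a 3-form with coefficient ∂P/∂x + ∂Q/∂y + ∂R/∂z:
  ∂P/∂x = 0
  ∂Q/∂y = 0
  ∂R/∂z = 2*y
Sum = 2*y, which is exactly div F.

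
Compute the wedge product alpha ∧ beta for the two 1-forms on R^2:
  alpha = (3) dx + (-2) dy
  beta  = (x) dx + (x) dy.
alpha ∧ beta = (5*x) dx ∧ dy

Distribute the wedge, using dx_i ∧ dx_j = -dx_j ∧ dx_i and dx_i ∧ dx_i = 0. For each pair (i, j) with i < j, the coefficient of dx_i ∧ dx_j in alpha ∧ beta is (alpha_i * beta_j - alpha_j * beta_i). Collecting: alpha ∧ beta = (5*x) dx ∧ dy.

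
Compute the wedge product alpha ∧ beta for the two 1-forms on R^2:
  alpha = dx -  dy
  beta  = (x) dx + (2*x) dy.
alpha ∧ beta = (3*x) dx ∧ dy

Distribute the wedge, using dx_i ∧ dx_j = -dx_j ∧ dx_i and dx_i ∧ dx_i = 0. For each pair (i, j) with i < j, the coefficient of dx_i ∧ dx_j in alpha ∧ beta is (alpha_i * beta_j - alpha_j * beta_i). Collecting: alpha ∧ beta = (3*x) dx ∧ dy.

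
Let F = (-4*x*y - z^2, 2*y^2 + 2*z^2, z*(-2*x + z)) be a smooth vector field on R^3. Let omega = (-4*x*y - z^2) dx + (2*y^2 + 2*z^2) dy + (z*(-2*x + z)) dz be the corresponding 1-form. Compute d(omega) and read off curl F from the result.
d(omega) = (-4*z) dy ∧ dz + (0) dz ∧ dx + (4*x) dx ∧ dy; curl F = (-4*z, 0, 4*x)

d omega = sum_{i<j} (∂f_j/∂x_i - ∂f_i/∂x_j) dx_i ∧ dx_j. Under the identification (dy ∧ dz, dz ∧ dx, dx ∧ dy) ↔ (e_x, e_y, e_z), the coefficients are exactly the components of curl F. Compute:
  ∂R/∂y - ∂Q/∂z = (0) - (4*z) = -4*z
  ∂P/∂z - ∂R/∂x = (-2*z) - (-2*z) = 0
  ∂Q/∂x - ∂P/∂y = (0) - (-4*x) = 4*x.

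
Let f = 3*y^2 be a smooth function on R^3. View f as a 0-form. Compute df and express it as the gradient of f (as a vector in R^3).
df = (0) dx + (6*y) dy + (0) dz; grad f = (0, 6*y, 0)

For a 0-form f, d f = (∂f/∂x) dx + (∂f/∂y) dy + (∂f/∂z) dz. The components of the vector representation are exactly the entries of grad f in Cartesian coordinates:
  ∂f/∂x = 0
  ∂f/∂y = 6*y
  ∂f/∂z = 0.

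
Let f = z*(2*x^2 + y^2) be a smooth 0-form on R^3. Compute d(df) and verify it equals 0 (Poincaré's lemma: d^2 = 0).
d(df) = 0

Step 1: df = sum_i (∂f/∂x_i) dx_i = (4*x*z) dx + (2*y*z) dy + (2*x^2 + y^2) dz.
Step 2: Apply d again. Using the 1-form formula, the coefficient of dx ∧ dy in d(df) is ∂^2 f/∂x ∂y - ∂^2 f/∂y ∂x = (0) - (0) = 0 (equality of mixed partials for smooth f).
Similarly for dx ∧ dz and dy ∧ dz — all coefficients vanish. So d(df) = 0.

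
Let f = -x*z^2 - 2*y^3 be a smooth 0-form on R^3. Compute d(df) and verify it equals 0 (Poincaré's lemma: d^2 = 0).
d(df) = 0

Step 1: df = sum_i (∂f/∂x_i) dx_i = (-z^2) dx + (-6*y^2) dy + (-2*x*z) dz.
Step 2: Apply d again. Using the 1-form formula, the coefficient of dx ∧ dy in d(df) is ∂^2 f/∂x ∂y - ∂^2 f/∂y ∂x = (0) - (0) = 0 (equality of mixed partials for smooth f).
Similarly for dx ∧ dz and dy ∧ dz — all coefficients vanish. So d(df) = 0.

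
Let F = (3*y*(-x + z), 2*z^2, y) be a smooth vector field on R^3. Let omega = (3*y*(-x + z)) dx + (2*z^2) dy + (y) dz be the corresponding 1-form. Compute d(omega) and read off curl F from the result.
d(omega) = (1 - 4*z) dy ∧ dz + (3*y) dz ∧ dx + (3*x - 3*z) dx ∧ dy; curl F = (1 - 4*z, 3*y, 3*x - 3*z)

d omega = sum_{i<j} (∂f_j/∂x_i - ∂f_i/∂x_j) dx_i ∧ dx_j. Under the identification (dy ∧ dz, dz ∧ dx, dx ∧ dy) ↔ (e_x, e_y, e_z), the coefficients are exactly the components of curl F. Compute:
  ∂R/∂y - ∂Q/∂z = (1) - (4*z) = 1 - 4*z
  ∂P/∂z - ∂R/∂x = (3*y) - (0) = 3*y
  ∂Q/∂x - ∂P/∂y = (0) - (-3*x + 3*z) = 3*x - 3*z.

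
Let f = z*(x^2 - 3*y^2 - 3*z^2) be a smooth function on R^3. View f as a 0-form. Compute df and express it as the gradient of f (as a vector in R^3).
df = (2*x*z) dx + (-6*y*z) dy + (x^2 - 3*y^2 - 9*z^2) dz; grad f = (2*x*z, -6*y*z, x^2 - 3*y^2 - 9*z^2)

For a 0-form f, d f = (∂f/∂x) dx + (∂f/∂y) dy + (∂f/∂z) dz. The components of the vector representation are exactly the entries of grad f in Cartesian coordinates:
  ∂f/∂x = 2*x*z
  ∂f/∂y = -6*y*z
  ∂f/∂z = x^2 - 3*y^2 - 9*z^2.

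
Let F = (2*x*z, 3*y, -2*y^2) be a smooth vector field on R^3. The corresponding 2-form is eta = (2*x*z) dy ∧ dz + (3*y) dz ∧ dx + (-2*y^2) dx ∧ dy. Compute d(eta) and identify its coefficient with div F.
d(eta) = (2*z + 3) dx ∧ dy ∧ dz; div F = 2*z + 3

For a 2-form in R^3 of the form above, applying d gives a 3-form with coefficient ∂P/∂x + ∂Q/∂y + ∂R/∂z:
  ∂P/∂x = 2*z
  ∂Q/∂y = 3
  ∂R/∂z = 0
Sum = 2*z + 3, which is exactly div F.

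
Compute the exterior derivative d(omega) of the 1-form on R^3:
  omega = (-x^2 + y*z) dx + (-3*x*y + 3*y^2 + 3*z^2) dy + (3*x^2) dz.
d(omega) = (-3*y - z) dx ∧ dy + (6*x - y) dx ∧ dz + (-6*z) dy ∧ dz

For a 1-form omega = sum_i f_i dx_i, the exterior derivative is
  d(omega) = sum_{i < j} (∂f_j/∂x_i - ∂f_i/∂x_j) dx_i ∧ dx_j.
  coefficient of dx ∧ dy: ∂f_2/∂x - ∂f_1/∂y = ∂(-3*x*y + 3*y^2 + 3*z^2)/∂x - ∂(-x^2 + y*z)/∂y = -3*y - z
  coefficient of dx ∧ dz: ∂f_3/∂x - ∂f_1/∂z = ∂(3*x^2)/∂x - ∂(-x^2 + y*z)/∂z = 6*x - y
  coefficient of dy ∧ dz: ∂f_3/∂y - ∂f_2/∂z = ∂(3*x^2)/∂y - ∂(-3*x*y + 3*y^2 + 3*z^2)/∂z = -6*z
Assembling: d(omega) = (-3*y - z) dx ∧ dy + (6*x - y) dx ∧ dz + (-6*z) dy ∧ dz.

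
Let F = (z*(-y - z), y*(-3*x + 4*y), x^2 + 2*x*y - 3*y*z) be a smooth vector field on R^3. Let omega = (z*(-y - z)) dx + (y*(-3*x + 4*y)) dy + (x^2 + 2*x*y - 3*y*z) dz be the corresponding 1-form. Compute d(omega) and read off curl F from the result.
d(omega) = (2*x - 3*z) dy ∧ dz + (-2*x - 3*y - 2*z) dz ∧ dx + (-3*y + z) dx ∧ dy; curl F = (2*x - 3*z, -2*x - 3*y - 2*z, -3*y + z)

d omega = sum_{i<j} (∂f_j/∂x_i - ∂f_i/∂x_j) dx_i ∧ dx_j. Under the identification (dy ∧ dz, dz ∧ dx, dx ∧ dy) ↔ (e_x, e_y, e_z), the coefficients are exactly the components of curl F. Compute:
  ∂R/∂y - ∂Q/∂z = (2*x - 3*z) - (0) = 2*x - 3*z
  ∂P/∂z - ∂R/∂x = (-y - 2*z) - (2*x + 2*y) = -2*x - 3*y - 2*z
  ∂Q/∂x - ∂P/∂y = (-3*y) - (-z) = -3*y + z.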